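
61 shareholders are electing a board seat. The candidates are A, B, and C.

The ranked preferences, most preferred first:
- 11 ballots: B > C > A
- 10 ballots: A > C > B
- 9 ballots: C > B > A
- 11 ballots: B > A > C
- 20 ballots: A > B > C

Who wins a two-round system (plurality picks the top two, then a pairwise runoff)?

B

Round 1 first-place votes: A 30, B 22, C 9. A and B advance.
Runoff: A is ranked above B on 30 ballots, B above A on 31.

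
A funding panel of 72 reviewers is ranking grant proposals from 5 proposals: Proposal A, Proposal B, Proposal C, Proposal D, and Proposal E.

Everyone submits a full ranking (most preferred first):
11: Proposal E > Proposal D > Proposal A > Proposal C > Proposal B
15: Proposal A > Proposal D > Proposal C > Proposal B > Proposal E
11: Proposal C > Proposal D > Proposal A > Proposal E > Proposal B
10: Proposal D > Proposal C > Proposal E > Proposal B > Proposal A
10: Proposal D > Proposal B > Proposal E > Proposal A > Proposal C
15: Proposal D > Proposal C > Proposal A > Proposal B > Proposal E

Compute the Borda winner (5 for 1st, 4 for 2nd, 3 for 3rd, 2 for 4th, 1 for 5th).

Proposal A: 11×3 + 15×5 + 11×3 + 10×1 + 10×2 + 15×3 = 216
Proposal B: 11×1 + 15×2 + 11×1 + 10×2 + 10×4 + 15×2 = 142
Proposal C: 11×2 + 15×3 + 11×5 + 10×4 + 10×1 + 15×4 = 232
Proposal D: 11×4 + 15×4 + 11×4 + 10×5 + 10×5 + 15×5 = 323
Proposal E: 11×5 + 15×1 + 11×2 + 10×3 + 10×3 + 15×1 = 167

Proposal D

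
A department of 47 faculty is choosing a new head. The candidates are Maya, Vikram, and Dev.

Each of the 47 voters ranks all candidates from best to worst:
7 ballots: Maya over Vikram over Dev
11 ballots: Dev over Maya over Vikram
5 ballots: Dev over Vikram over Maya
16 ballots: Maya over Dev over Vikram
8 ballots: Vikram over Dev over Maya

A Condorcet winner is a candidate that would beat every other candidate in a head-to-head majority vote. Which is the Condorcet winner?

Dev vs Maya: 24–23
Dev vs Vikram: 32–15
Dev beats every other candidate.

Dev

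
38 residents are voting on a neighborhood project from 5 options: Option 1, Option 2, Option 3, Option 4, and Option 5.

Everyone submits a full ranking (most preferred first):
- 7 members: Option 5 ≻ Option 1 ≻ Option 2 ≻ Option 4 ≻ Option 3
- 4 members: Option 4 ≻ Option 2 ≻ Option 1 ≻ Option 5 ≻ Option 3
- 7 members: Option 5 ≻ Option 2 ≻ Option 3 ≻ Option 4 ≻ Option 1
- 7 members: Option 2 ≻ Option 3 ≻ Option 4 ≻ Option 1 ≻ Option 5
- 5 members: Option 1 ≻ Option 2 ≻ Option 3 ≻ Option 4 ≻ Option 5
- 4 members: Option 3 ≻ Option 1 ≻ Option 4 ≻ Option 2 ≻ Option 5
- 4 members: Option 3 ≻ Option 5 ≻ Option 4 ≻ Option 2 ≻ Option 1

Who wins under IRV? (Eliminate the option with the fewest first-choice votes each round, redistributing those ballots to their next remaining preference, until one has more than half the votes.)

Option 2

Round 1: Option 1 5, Option 2 7, Option 3 8, Option 4 4, Option 5 14. Option 4 eliminated.
Round 2: Option 1 5, Option 2 11, Option 3 8, Option 5 14. Option 1 eliminated.
Round 3: Option 2 16, Option 3 8, Option 5 14. Option 3 eliminated.
Round 4: Option 2 20, Option 5 18. Option 2 has a majority (≥20).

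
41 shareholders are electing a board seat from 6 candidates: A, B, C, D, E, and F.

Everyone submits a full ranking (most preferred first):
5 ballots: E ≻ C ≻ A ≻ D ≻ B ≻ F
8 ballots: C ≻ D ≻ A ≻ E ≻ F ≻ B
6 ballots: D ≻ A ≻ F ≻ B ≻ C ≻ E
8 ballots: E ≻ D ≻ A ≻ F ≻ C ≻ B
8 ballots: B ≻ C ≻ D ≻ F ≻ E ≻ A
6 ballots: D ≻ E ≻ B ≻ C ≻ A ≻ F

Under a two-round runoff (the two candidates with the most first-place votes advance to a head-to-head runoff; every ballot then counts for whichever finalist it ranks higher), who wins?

D

Round 1 first-place votes: A 0, B 8, C 8, D 12, E 13, F 0. E and D advance.
Runoff: E is ranked above D on 13 ballots, D above E on 28.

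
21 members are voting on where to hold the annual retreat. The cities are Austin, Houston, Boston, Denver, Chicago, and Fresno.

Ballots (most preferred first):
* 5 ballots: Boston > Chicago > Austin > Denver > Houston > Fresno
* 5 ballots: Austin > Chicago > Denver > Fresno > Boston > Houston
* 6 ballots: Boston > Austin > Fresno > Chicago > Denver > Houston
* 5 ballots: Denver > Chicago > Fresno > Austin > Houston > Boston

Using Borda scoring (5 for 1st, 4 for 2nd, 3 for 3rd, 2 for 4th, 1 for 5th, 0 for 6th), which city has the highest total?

Austin: 5×3 + 5×5 + 6×4 + 5×2 = 74
Houston: 5×1 + 5×0 + 6×0 + 5×1 = 10
Boston: 5×5 + 5×1 + 6×5 + 5×0 = 60
Denver: 5×2 + 5×3 + 6×1 + 5×5 = 56
Chicago: 5×4 + 5×4 + 6×2 + 5×4 = 72
Fresno: 5×0 + 5×2 + 6×3 + 5×3 = 43

Austin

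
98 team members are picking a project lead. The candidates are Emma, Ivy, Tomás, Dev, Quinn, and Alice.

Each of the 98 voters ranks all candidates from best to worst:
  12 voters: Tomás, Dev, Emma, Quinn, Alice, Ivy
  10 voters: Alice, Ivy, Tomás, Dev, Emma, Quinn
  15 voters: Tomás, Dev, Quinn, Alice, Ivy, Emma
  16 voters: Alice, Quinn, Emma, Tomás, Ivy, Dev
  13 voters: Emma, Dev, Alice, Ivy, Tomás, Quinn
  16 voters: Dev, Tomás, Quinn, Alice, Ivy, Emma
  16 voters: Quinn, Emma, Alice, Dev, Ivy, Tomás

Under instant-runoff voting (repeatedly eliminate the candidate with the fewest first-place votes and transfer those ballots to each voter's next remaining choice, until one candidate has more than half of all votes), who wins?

Dev

Round 1: Emma 13, Ivy 0, Tomás 27, Dev 16, Quinn 16, Alice 26. Ivy eliminated.
Round 2: Emma 13, Tomás 27, Dev 16, Quinn 16, Alice 26. Emma eliminated.
Round 3: Tomás 27, Dev 29, Quinn 16, Alice 26. Quinn eliminated.
Round 4: Tomás 27, Dev 29, Alice 42. Tomás eliminated.
Round 5: Dev 56, Alice 42. Dev has a majority (≥50).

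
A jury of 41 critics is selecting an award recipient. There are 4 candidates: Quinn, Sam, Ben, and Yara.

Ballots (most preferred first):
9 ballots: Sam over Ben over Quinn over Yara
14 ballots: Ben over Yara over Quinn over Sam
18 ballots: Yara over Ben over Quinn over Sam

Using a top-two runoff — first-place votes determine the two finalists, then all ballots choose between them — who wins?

Ben

Round 1 first-place votes: Quinn 0, Sam 9, Ben 14, Yara 18. Yara and Ben advance.
Runoff: Yara is ranked above Ben on 18 ballots, Ben above Yara on 23.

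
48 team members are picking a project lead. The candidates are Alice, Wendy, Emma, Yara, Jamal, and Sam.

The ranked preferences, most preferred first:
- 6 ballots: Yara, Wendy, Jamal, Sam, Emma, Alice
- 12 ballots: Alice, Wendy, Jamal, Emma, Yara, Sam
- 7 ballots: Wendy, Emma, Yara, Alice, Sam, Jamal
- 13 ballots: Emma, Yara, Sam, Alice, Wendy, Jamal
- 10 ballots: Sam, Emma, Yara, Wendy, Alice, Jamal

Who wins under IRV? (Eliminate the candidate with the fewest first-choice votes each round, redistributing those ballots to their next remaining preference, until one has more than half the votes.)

Round 1: Alice 12, Wendy 7, Emma 13, Yara 6, Jamal 0, Sam 10. Jamal eliminated.
Round 2: Alice 12, Wendy 7, Emma 13, Yara 6, Sam 10. Yara eliminated.
Round 3: Alice 12, Wendy 13, Emma 13, Sam 10. Sam eliminated.
Round 4: Alice 12, Wendy 13, Emma 23. Alice eliminated.
Round 5: Wendy 25, Emma 23. Wendy has a majority (≥25).

Wendy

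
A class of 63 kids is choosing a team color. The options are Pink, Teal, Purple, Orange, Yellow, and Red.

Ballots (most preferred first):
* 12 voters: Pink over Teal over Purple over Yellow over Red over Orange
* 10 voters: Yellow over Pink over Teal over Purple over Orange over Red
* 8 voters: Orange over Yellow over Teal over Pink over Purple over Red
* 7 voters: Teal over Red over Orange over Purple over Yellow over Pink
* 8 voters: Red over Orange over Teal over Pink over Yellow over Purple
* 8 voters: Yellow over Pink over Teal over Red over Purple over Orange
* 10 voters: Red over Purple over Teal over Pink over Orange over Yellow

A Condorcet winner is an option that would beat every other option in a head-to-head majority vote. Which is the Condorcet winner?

Teal

Teal vs Pink: 33–30
Teal vs Purple: 53–10
Teal vs Orange: 47–16
Teal vs Yellow: 37–26
Teal vs Red: 45–18
Teal beats every other option.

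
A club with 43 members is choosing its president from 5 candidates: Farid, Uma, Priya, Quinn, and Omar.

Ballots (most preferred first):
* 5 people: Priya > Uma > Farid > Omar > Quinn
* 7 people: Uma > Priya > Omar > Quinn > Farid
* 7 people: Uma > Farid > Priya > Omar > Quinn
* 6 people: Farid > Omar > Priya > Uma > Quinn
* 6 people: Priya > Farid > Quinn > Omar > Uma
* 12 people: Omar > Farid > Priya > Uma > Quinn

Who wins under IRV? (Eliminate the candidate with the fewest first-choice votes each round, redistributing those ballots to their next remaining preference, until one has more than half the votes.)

Round 1: Farid 6, Uma 14, Priya 11, Quinn 0, Omar 12. Quinn eliminated.
Round 2: Farid 6, Uma 14, Priya 11, Omar 12. Farid eliminated.
Round 3: Uma 14, Priya 11, Omar 18. Priya eliminated.
Round 4: Uma 19, Omar 24. Omar has a majority (≥22).

Omar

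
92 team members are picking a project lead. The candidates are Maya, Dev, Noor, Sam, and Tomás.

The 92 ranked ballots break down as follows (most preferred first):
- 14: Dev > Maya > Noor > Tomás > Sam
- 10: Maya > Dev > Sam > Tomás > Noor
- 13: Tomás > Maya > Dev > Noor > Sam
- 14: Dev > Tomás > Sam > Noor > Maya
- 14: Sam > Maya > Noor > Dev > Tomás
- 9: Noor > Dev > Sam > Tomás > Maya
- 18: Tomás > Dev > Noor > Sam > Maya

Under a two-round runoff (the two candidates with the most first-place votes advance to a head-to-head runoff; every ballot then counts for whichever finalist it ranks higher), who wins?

Round 1 first-place votes: Maya 10, Dev 28, Noor 9, Sam 14, Tomás 31. Tomás and Dev advance.
Runoff: Tomás is ranked above Dev on 31 ballots, Dev above Tomás on 61.

Dev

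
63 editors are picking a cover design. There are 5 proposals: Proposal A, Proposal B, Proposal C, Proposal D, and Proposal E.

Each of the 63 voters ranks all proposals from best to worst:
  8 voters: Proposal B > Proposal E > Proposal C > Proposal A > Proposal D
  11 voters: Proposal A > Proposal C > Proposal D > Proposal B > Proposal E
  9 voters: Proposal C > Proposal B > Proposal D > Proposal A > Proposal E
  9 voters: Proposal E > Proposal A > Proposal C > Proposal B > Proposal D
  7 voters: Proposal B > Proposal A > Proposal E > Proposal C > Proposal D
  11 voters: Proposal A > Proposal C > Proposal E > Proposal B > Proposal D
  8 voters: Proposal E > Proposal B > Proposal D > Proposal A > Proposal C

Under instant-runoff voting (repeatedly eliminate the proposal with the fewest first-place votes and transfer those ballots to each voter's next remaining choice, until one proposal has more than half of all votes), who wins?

Round 1: Proposal A 22, Proposal B 15, Proposal C 9, Proposal D 0, Proposal E 17. Proposal D eliminated.
Round 2: Proposal A 22, Proposal B 15, Proposal C 9, Proposal E 17. Proposal C eliminated.
Round 3: Proposal A 22, Proposal B 24, Proposal E 17. Proposal E eliminated.
Round 4: Proposal A 31, Proposal B 32. Proposal B has a majority (≥32).

Proposal B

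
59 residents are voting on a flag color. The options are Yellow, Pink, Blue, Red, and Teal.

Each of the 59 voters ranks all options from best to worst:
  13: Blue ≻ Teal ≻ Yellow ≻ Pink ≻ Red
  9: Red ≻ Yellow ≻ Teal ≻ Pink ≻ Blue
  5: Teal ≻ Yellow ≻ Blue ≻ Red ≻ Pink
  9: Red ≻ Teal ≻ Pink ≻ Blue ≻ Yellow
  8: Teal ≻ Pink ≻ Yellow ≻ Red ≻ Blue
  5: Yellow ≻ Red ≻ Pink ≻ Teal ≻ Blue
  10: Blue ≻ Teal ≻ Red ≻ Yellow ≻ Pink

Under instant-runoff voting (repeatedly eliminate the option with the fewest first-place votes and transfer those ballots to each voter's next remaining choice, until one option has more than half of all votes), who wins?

Red

Round 1: Yellow 5, Pink 0, Blue 23, Red 18, Teal 13. Pink eliminated.
Round 2: Yellow 5, Blue 23, Red 18, Teal 13. Yellow eliminated.
Round 3: Blue 23, Red 23, Teal 13. Teal eliminated.
Round 4: Blue 28, Red 31. Red has a majority (≥30).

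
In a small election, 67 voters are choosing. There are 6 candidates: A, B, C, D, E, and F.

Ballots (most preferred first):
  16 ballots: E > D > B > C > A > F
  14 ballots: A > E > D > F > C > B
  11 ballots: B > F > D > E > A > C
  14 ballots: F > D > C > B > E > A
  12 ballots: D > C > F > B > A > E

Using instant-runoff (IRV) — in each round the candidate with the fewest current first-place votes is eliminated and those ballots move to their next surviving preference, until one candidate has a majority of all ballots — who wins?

F

Round 1: A 14, B 11, C 0, D 12, E 16, F 14. C eliminated.
Round 2: A 14, B 11, D 12, E 16, F 14. B eliminated.
Round 3: A 14, D 12, E 16, F 25. D eliminated.
Round 4: A 14, E 16, F 37. F has a majority (≥34).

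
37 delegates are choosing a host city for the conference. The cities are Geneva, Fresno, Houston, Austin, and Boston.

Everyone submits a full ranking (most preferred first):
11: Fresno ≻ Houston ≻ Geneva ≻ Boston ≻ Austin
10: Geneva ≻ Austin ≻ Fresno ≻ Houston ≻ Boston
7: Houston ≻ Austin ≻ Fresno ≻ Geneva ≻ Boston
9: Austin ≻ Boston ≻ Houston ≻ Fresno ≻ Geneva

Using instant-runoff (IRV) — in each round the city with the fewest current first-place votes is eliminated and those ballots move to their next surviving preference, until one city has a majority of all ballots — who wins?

Austin

Round 1: Geneva 10, Fresno 11, Houston 7, Austin 9, Boston 0. Boston eliminated.
Round 2: Geneva 10, Fresno 11, Houston 7, Austin 9. Houston eliminated.
Round 3: Geneva 10, Fresno 11, Austin 16. Geneva eliminated.
Round 4: Fresno 11, Austin 26. Austin has a majority (≥19).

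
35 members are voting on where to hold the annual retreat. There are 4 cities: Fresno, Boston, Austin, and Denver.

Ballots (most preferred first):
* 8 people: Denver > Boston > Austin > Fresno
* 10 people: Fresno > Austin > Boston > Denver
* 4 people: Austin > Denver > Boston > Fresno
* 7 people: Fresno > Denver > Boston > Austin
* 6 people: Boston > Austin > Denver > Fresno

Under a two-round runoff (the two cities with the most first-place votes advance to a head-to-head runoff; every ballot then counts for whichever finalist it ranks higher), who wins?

Denver

Round 1 first-place votes: Fresno 17, Boston 6, Austin 4, Denver 8. Fresno and Denver advance.
Runoff: Fresno is ranked above Denver on 17 ballots, Denver above Fresno on 18.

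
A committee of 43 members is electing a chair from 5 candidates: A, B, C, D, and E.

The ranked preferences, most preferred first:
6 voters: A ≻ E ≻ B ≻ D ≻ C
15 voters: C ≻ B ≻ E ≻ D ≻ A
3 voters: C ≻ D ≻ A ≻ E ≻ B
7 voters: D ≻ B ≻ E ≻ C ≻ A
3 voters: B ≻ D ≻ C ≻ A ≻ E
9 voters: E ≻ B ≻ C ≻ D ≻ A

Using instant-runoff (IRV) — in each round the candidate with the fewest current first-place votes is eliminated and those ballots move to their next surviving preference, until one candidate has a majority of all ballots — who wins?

Round 1: A 6, B 3, C 18, D 7, E 9. B eliminated.
Round 2: A 6, C 18, D 10, E 9. A eliminated.
Round 3: C 18, D 10, E 15. D eliminated.
Round 4: C 21, E 22. E has a majority (≥22).

E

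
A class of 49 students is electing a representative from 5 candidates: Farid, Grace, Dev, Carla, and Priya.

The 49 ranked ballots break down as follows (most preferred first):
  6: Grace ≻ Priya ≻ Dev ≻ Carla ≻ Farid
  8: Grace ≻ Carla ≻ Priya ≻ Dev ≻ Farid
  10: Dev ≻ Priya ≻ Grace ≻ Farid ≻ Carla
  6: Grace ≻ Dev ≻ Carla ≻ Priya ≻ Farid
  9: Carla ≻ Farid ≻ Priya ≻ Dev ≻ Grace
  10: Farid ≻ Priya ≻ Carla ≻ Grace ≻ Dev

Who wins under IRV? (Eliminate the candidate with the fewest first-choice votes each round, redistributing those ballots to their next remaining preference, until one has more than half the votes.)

Grace

Round 1: Farid 10, Grace 20, Dev 10, Carla 9, Priya 0. Priya eliminated.
Round 2: Farid 10, Grace 20, Dev 10, Carla 9. Carla eliminated.
Round 3: Farid 19, Grace 20, Dev 10. Dev eliminated.
Round 4: Farid 19, Grace 30. Grace has a majority (≥25).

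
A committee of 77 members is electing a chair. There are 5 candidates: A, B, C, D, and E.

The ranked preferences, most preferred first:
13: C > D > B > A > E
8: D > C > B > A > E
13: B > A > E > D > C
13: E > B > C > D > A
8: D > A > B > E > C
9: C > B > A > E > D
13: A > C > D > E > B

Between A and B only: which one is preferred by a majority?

A is ranked above B on 21 ballots; B above A on 56.

B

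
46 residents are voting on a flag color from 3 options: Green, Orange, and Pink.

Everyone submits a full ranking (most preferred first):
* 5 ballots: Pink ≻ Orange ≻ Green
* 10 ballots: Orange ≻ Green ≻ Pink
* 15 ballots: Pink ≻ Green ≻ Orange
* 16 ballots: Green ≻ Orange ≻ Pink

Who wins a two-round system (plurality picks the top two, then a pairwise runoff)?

Green

Round 1 first-place votes: Green 16, Orange 10, Pink 20. Pink and Green advance.
Runoff: Pink is ranked above Green on 20 ballots, Green above Pink on 26.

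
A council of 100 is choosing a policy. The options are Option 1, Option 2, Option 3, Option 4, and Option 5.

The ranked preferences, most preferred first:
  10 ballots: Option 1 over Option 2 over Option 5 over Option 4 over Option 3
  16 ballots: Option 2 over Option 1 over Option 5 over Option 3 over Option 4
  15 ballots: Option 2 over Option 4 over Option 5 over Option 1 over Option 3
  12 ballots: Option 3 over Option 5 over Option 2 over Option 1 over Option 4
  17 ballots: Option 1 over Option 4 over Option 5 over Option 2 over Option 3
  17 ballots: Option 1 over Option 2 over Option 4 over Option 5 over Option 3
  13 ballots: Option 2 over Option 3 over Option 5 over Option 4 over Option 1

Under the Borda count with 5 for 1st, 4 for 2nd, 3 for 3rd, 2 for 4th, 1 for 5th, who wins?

Option 1: 10×5 + 16×4 + 15×2 + 12×2 + 17×5 + 17×5 + 13×1 = 351
Option 2: 10×4 + 16×5 + 15×5 + 12×3 + 17×2 + 17×4 + 13×5 = 398
Option 3: 10×1 + 16×2 + 15×1 + 12×5 + 17×1 + 17×1 + 13×4 = 203
Option 4: 10×2 + 16×1 + 15×4 + 12×1 + 17×4 + 17×3 + 13×2 = 253
Option 5: 10×3 + 16×3 + 15×3 + 12×4 + 17×3 + 17×2 + 13×3 = 295

Option 2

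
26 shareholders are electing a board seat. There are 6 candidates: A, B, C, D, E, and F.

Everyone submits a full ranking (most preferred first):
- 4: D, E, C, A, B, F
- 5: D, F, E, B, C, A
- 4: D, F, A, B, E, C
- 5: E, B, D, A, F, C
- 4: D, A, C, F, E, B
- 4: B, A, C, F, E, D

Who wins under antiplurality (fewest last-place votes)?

E

Last-place votes: A 5, B 4, C 9, D 4, E 0, F 4.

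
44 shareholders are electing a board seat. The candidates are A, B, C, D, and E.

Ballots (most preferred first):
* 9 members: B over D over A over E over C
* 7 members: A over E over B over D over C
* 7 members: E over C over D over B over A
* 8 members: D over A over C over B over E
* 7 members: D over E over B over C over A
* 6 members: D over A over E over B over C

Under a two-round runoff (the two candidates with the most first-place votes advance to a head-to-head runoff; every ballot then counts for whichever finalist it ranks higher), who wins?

D

Round 1 first-place votes: A 7, B 9, C 0, D 21, E 7. D and B advance.
Runoff: D is ranked above B on 28 ballots, B above D on 16.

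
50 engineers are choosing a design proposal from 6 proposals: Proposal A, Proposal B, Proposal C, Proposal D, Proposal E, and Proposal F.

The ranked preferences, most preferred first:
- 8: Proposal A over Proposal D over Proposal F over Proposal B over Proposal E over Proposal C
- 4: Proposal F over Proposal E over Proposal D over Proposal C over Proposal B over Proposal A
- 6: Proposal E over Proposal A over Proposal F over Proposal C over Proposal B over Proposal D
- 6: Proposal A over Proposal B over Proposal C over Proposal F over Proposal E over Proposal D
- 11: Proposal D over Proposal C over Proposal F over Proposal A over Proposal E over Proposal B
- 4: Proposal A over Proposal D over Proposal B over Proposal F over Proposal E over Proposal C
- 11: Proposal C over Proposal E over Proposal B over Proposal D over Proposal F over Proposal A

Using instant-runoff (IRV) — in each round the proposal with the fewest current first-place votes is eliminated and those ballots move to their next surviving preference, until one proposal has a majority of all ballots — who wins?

Round 1: Proposal A 18, Proposal B 0, Proposal C 11, Proposal D 11, Proposal E 6, Proposal F 4. Proposal B eliminated.
Round 2: Proposal A 18, Proposal C 11, Proposal D 11, Proposal E 6, Proposal F 4. Proposal F eliminated.
Round 3: Proposal A 18, Proposal C 11, Proposal D 11, Proposal E 10. Proposal E eliminated.
Round 4: Proposal A 24, Proposal C 11, Proposal D 15. Proposal C eliminated.
Round 5: Proposal A 24, Proposal D 26. Proposal D has a majority (≥26).

Proposal D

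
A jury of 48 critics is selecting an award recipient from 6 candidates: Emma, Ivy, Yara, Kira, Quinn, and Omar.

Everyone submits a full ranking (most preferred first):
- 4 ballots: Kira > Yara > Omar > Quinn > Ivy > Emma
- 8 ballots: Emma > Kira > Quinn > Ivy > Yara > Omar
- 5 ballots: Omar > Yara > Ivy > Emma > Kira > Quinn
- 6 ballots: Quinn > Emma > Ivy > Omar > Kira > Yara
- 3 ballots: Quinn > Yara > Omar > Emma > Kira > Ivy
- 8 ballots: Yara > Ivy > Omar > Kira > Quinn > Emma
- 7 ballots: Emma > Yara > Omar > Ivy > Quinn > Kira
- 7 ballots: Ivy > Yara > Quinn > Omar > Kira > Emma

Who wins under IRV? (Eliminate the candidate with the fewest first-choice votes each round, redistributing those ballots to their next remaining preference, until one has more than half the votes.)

Round 1: Emma 15, Ivy 7, Yara 8, Kira 4, Quinn 9, Omar 5. Kira eliminated.
Round 2: Emma 15, Ivy 7, Yara 12, Quinn 9, Omar 5. Omar eliminated.
Round 3: Emma 15, Ivy 7, Yara 17, Quinn 9. Ivy eliminated.
Round 4: Emma 15, Yara 24, Quinn 9. Quinn eliminated.
Round 5: Emma 21, Yara 27. Yara has a majority (≥25).

Yara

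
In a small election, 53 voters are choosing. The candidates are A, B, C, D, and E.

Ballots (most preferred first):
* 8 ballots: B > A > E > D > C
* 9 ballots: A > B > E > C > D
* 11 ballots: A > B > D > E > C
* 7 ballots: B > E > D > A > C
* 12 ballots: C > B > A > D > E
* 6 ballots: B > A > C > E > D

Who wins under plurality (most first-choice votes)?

B

First-place votes: A 20, B 21, C 12, D 0, E 0.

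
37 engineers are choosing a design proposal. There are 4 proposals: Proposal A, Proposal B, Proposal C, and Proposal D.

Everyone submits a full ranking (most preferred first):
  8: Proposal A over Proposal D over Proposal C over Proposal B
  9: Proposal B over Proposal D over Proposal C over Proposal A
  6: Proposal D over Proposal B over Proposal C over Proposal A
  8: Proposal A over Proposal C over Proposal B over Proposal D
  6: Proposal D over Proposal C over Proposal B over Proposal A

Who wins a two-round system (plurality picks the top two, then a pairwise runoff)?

Proposal D

Round 1 first-place votes: Proposal A 16, Proposal B 9, Proposal C 0, Proposal D 12. Proposal A and Proposal D advance.
Runoff: Proposal A is ranked above Proposal D on 16 ballots, Proposal D above Proposal A on 21.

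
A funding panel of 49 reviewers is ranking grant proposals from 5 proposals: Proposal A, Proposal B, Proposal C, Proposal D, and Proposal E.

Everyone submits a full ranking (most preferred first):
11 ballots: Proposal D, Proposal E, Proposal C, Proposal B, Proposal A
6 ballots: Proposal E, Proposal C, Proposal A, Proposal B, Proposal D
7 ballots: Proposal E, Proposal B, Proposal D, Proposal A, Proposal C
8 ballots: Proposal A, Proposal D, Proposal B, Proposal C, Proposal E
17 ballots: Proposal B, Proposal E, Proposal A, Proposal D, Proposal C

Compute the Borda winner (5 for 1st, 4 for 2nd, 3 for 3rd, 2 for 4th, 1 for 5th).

Proposal E

Proposal A: 11×1 + 6×3 + 7×2 + 8×5 + 17×3 = 134
Proposal B: 11×2 + 6×2 + 7×4 + 8×3 + 17×5 = 171
Proposal C: 11×3 + 6×4 + 7×1 + 8×2 + 17×1 = 97
Proposal D: 11×5 + 6×1 + 7×3 + 8×4 + 17×2 = 148
Proposal E: 11×4 + 6×5 + 7×5 + 8×1 + 17×4 = 185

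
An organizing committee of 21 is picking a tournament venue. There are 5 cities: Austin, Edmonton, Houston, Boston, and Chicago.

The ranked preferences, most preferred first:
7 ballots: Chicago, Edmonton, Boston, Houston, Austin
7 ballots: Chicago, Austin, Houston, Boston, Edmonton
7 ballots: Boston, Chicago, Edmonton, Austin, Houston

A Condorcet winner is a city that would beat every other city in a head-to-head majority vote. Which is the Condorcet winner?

Chicago

Chicago vs Austin: 21–0
Chicago vs Edmonton: 21–0
Chicago vs Houston: 21–0
Chicago vs Boston: 14–7
Chicago beats every other city.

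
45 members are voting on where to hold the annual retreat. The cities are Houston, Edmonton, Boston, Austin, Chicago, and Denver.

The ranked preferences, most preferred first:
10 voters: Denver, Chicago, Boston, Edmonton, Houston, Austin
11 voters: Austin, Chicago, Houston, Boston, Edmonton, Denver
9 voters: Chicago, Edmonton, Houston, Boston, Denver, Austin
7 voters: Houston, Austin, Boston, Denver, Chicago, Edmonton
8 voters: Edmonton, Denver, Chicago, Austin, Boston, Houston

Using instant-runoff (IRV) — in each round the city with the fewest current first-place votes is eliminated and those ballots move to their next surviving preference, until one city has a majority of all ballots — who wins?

Round 1: Houston 7, Edmonton 8, Boston 0, Austin 11, Chicago 9, Denver 10. Boston eliminated.
Round 2: Houston 7, Edmonton 8, Austin 11, Chicago 9, Denver 10. Houston eliminated.
Round 3: Edmonton 8, Austin 18, Chicago 9, Denver 10. Edmonton eliminated.
Round 4: Austin 18, Chicago 9, Denver 18. Chicago eliminated.
Round 5: Austin 18, Denver 27. Denver has a majority (≥23).

Denver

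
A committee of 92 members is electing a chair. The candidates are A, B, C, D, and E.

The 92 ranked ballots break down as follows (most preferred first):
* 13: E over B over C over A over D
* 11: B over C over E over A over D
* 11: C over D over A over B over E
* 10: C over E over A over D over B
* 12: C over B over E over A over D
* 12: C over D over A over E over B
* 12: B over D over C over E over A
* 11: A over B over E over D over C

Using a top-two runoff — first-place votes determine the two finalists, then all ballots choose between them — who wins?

Round 1 first-place votes: A 11, B 23, C 45, D 0, E 13. C and B advance.
Runoff: C is ranked above B on 45 ballots, B above C on 47.

B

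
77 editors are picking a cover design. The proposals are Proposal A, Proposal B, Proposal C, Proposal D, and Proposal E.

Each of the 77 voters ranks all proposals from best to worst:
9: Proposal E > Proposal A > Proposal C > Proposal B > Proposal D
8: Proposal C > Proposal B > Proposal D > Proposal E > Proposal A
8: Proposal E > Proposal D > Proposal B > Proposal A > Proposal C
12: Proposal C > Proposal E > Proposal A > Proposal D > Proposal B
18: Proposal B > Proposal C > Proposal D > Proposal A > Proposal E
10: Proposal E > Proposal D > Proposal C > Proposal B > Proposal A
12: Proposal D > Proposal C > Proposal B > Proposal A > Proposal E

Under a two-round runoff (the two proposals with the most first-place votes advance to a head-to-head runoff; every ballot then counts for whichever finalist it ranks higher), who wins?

Round 1 first-place votes: Proposal A 0, Proposal B 18, Proposal C 20, Proposal D 12, Proposal E 27. Proposal E and Proposal C advance.
Runoff: Proposal E is ranked above Proposal C on 27 ballots, Proposal C above Proposal E on 50.

Proposal C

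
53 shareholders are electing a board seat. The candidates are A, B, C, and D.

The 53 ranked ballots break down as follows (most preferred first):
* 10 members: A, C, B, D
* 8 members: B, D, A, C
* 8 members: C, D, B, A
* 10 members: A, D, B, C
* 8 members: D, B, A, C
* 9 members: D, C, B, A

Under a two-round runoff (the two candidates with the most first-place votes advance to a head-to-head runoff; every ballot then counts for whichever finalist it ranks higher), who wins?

Round 1 first-place votes: A 20, B 8, C 8, D 17. A and D advance.
Runoff: A is ranked above D on 20 ballots, D above A on 33.

D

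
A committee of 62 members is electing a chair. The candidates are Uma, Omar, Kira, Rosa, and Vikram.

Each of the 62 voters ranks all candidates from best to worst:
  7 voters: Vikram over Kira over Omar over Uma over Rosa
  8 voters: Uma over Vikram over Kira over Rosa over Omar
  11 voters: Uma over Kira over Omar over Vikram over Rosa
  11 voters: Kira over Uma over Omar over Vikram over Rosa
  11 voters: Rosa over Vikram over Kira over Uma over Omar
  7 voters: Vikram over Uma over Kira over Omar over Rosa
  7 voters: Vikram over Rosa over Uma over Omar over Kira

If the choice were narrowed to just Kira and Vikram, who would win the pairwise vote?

Kira is ranked above Vikram on 22 ballots; Vikram above Kira on 40.

Vikram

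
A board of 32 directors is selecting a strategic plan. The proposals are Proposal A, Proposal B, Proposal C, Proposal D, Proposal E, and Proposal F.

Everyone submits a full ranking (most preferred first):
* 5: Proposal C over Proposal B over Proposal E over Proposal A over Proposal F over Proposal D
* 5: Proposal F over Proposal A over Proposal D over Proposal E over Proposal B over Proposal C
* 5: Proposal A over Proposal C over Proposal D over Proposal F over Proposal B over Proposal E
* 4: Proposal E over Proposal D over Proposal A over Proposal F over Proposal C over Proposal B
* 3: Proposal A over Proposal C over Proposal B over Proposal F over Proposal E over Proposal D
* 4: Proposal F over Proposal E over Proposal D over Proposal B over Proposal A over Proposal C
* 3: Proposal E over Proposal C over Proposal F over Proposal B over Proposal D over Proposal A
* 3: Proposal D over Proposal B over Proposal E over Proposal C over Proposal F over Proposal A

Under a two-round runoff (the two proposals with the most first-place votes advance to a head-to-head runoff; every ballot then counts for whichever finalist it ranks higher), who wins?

Round 1 first-place votes: Proposal A 8, Proposal B 0, Proposal C 5, Proposal D 3, Proposal E 7, Proposal F 9. Proposal F and Proposal A advance.
Runoff: Proposal F is ranked above Proposal A on 15 ballots, Proposal A above Proposal F on 17.

Proposal A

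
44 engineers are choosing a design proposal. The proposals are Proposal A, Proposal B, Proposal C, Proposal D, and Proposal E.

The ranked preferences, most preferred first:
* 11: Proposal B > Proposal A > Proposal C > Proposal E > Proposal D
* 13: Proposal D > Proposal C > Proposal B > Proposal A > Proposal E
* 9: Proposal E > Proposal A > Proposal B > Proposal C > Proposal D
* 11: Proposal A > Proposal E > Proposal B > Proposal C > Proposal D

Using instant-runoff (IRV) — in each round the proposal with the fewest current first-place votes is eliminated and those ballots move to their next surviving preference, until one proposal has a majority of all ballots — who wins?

Round 1: Proposal A 11, Proposal B 11, Proposal C 0, Proposal D 13, Proposal E 9. Proposal C eliminated.
Round 2: Proposal A 11, Proposal B 11, Proposal D 13, Proposal E 9. Proposal E eliminated.
Round 3: Proposal A 20, Proposal B 11, Proposal D 13. Proposal B eliminated.
Round 4: Proposal A 31, Proposal D 13. Proposal A has a majority (≥23).

Proposal A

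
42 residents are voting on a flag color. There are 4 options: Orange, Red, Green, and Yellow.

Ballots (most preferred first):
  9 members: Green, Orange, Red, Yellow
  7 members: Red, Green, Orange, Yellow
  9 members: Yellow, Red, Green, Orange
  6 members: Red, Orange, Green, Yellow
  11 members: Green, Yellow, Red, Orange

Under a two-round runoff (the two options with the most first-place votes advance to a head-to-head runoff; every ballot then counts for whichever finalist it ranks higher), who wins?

Red

Round 1 first-place votes: Orange 0, Red 13, Green 20, Yellow 9. Green and Red advance.
Runoff: Green is ranked above Red on 20 ballots, Red above Green on 22.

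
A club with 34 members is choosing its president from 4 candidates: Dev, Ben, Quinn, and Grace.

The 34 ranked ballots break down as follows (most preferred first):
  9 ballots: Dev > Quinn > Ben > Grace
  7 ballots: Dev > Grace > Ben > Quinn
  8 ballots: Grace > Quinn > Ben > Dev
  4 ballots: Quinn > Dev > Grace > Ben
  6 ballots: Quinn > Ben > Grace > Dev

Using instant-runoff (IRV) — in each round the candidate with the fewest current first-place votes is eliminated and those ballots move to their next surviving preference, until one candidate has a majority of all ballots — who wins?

Quinn

Round 1: Dev 16, Ben 0, Quinn 10, Grace 8. Ben eliminated.
Round 2: Dev 16, Quinn 10, Grace 8. Grace eliminated.
Round 3: Dev 16, Quinn 18. Quinn has a majority (≥18).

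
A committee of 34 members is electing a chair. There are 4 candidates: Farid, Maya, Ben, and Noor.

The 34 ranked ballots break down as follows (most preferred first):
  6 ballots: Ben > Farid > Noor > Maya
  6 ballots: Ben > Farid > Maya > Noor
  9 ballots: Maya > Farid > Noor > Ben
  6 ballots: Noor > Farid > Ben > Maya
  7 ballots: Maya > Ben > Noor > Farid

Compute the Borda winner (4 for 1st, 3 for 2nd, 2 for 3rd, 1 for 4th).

Farid: 6×3 + 6×3 + 9×3 + 6×3 + 7×1 = 88
Maya: 6×1 + 6×2 + 9×4 + 6×1 + 7×4 = 88
Ben: 6×4 + 6×4 + 9×1 + 6×2 + 7×3 = 90
Noor: 6×2 + 6×1 + 9×2 + 6×4 + 7×2 = 74

Ben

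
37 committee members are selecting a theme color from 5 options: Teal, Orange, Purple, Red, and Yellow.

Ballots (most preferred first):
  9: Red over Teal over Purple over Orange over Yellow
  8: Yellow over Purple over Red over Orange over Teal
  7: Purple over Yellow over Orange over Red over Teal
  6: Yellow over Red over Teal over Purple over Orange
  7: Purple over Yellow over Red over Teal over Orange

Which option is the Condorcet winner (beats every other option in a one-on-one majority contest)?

Purple vs Teal: 22–15
Purple vs Orange: 37–0
Purple vs Red: 22–15
Purple vs Yellow: 23–14
Purple beats every other option.

Purple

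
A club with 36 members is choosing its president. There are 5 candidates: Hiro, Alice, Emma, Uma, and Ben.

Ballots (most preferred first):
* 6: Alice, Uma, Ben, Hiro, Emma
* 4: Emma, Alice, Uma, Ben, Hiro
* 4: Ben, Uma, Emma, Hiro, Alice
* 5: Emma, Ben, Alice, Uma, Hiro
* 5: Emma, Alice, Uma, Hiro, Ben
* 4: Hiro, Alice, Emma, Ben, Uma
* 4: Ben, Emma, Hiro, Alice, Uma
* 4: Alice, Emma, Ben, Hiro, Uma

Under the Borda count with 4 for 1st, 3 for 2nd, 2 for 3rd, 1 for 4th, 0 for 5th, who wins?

Emma

Hiro: 6×1 + 4×0 + 4×1 + 5×0 + 5×1 + 4×4 + 4×2 + 4×1 = 43
Alice: 6×4 + 4×3 + 4×0 + 5×2 + 5×3 + 4×3 + 4×1 + 4×4 = 93
Emma: 6×0 + 4×4 + 4×2 + 5×4 + 5×4 + 4×2 + 4×3 + 4×3 = 96
Uma: 6×3 + 4×2 + 4×3 + 5×1 + 5×2 + 4×0 + 4×0 + 4×0 = 53
Ben: 6×2 + 4×1 + 4×4 + 5×3 + 5×0 + 4×1 + 4×4 + 4×2 = 75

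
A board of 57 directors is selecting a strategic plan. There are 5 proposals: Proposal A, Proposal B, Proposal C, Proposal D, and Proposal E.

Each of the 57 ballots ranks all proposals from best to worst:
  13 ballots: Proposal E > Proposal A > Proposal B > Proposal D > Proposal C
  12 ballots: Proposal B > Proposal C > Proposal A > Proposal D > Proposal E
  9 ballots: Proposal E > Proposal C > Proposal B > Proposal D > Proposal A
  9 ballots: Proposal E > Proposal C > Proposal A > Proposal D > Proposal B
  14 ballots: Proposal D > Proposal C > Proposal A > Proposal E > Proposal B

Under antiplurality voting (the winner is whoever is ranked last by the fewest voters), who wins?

Proposal D

Last-place votes: Proposal A 9, Proposal B 23, Proposal C 13, Proposal D 0, Proposal E 12.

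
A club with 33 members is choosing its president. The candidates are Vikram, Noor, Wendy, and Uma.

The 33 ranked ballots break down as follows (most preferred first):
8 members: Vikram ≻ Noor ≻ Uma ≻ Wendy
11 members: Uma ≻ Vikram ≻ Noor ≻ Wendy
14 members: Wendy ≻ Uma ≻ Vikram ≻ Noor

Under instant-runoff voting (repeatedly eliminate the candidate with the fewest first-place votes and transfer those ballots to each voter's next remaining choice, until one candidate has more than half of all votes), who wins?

Uma

Round 1: Vikram 8, Noor 0, Wendy 14, Uma 11. Noor eliminated.
Round 2: Vikram 8, Wendy 14, Uma 11. Vikram eliminated.
Round 3: Wendy 14, Uma 19. Uma has a majority (≥17).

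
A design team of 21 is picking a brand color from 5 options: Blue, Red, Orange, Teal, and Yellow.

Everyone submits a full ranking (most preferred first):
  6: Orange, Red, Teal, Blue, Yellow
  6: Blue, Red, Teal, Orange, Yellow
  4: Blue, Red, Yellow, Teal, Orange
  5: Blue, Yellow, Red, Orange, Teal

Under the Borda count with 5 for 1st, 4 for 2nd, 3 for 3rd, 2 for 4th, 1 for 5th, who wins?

Blue

Blue: 6×2 + 6×5 + 4×5 + 5×5 = 87
Red: 6×4 + 6×4 + 4×4 + 5×3 = 79
Orange: 6×5 + 6×2 + 4×1 + 5×2 = 56
Teal: 6×3 + 6×3 + 4×2 + 5×1 = 49
Yellow: 6×1 + 6×1 + 4×3 + 5×4 = 44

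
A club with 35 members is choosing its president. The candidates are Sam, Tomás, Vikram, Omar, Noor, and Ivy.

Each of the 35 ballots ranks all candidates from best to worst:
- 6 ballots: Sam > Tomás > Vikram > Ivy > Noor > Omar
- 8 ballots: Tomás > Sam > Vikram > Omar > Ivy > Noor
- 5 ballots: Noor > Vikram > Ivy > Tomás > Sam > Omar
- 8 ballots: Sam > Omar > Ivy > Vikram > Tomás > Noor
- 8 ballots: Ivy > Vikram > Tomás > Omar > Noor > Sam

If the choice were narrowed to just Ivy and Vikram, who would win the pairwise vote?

Ivy is ranked above Vikram on 16 ballots; Vikram above Ivy on 19.

Vikram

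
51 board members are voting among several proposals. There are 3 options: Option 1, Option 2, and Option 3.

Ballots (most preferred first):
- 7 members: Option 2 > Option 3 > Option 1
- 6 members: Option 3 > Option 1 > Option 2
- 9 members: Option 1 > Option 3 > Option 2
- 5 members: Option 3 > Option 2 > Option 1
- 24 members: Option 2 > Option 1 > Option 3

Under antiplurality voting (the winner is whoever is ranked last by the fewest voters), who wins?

Option 1

Last-place votes: Option 1 12, Option 2 15, Option 3 24.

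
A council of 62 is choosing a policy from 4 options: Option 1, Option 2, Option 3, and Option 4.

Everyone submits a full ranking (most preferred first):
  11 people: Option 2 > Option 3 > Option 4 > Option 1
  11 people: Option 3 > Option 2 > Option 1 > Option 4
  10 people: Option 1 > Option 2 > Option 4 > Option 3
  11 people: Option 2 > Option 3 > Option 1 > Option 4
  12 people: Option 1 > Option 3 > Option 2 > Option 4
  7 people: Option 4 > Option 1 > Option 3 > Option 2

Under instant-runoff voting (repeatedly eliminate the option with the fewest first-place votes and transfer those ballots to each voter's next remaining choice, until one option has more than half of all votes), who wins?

Round 1: Option 1 22, Option 2 22, Option 3 11, Option 4 7. Option 4 eliminated.
Round 2: Option 1 29, Option 2 22, Option 3 11. Option 3 eliminated.
Round 3: Option 1 29, Option 2 33. Option 2 has a majority (≥32).

Option 2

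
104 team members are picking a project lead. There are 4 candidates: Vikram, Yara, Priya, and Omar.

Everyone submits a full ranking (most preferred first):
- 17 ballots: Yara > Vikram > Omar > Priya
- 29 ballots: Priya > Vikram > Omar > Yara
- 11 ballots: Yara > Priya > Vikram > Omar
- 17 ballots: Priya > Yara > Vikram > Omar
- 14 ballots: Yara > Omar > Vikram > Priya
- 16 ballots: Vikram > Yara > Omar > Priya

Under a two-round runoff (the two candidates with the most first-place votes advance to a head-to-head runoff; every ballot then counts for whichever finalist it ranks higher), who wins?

Yara

Round 1 first-place votes: Vikram 16, Yara 42, Priya 46, Omar 0. Priya and Yara advance.
Runoff: Priya is ranked above Yara on 46 ballots, Yara above Priya on 58.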